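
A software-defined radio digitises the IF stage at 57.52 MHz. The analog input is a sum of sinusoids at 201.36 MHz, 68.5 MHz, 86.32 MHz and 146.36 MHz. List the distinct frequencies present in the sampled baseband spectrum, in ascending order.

fs/2 = 28.76 MHz.
201.36 MHz mod fs = 28.8 MHz.
28.8 MHz > fs/2 = 28.76 MHz, folds to fs − 28.8 MHz = 28.72 MHz.
68.5 MHz mod fs = 10.98 MHz.
10.98 MHz ≤ fs/2 = 28.76 MHz, appears at 10.98 MHz.
86.32 MHz mod fs = 28.8 MHz.
28.8 MHz > fs/2 = 28.76 MHz, folds to fs − 28.8 MHz = 28.72 MHz.
146.36 MHz mod fs = 31.32 MHz.
31.32 MHz > fs/2 = 28.76 MHz, folds to fs − 31.32 MHz = 26.2 MHz.
Distinct values: {10.98 MHz, 26.2 MHz, 28.72 MHz}.

10.98 MHz, 26.2 MHz, 28.72 MHz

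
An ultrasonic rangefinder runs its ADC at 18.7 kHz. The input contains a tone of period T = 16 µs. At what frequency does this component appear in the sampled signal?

T = 16 µs → f = 1/T = 62.5 kHz.
62.5 kHz mod fs = 6.4 kHz.
6.4 kHz ≤ fs/2 = 9.35 kHz, appears at 6.4 kHz.

6.4 kHz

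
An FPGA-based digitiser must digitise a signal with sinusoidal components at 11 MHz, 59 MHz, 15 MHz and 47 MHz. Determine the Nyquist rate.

118 MHz

Highest-frequency component: 59 MHz.
Nyquist rate = 2 × 59 MHz = 118 MHz.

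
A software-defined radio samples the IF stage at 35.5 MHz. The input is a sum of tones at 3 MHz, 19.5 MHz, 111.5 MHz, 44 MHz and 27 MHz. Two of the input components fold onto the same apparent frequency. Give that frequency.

8.5 MHz

fs/2 = 17.75 MHz.
3 MHz ≤ fs/2 = 17.75 MHz, passes unchanged.
19.5 MHz > fs/2 = 17.75 MHz, folds to fs − 19.5 MHz = 16 MHz.
111.5 MHz mod fs = 5 MHz.
5 MHz ≤ fs/2 = 17.75 MHz, appears at 5 MHz.
44 MHz mod fs = 8.5 MHz.
8.5 MHz ≤ fs/2 = 17.75 MHz, appears at 8.5 MHz.
27 MHz > fs/2 = 17.75 MHz, folds to fs − 27 MHz = 8.5 MHz.
27 MHz and 44 MHz both map to 8.5 MHz.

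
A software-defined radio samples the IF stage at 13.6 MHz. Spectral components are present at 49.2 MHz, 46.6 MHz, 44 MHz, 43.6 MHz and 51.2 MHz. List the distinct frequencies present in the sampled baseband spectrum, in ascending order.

2.8 MHz, 3.2 MHz, 5.2 MHz, 5.8 MHz

fs/2 = 6.8 MHz.
49.2 MHz mod fs = 8.4 MHz.
8.4 MHz > fs/2 = 6.8 MHz, folds to fs − 8.4 MHz = 5.2 MHz.
46.6 MHz mod fs = 5.8 MHz.
5.8 MHz ≤ fs/2 = 6.8 MHz, appears at 5.8 MHz.
44 MHz mod fs = 3.2 MHz.
3.2 MHz ≤ fs/2 = 6.8 MHz, appears at 3.2 MHz.
43.6 MHz mod fs = 2.8 MHz.
2.8 MHz ≤ fs/2 = 6.8 MHz, appears at 2.8 MHz.
51.2 MHz mod fs = 10.4 MHz.
10.4 MHz > fs/2 = 6.8 MHz, folds to fs − 10.4 MHz = 3.2 MHz.
Distinct values: {2.8 MHz, 3.2 MHz, 5.2 MHz, 5.8 MHz}.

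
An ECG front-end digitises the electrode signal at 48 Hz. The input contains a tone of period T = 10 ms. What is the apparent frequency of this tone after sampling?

T = 10 ms → f = 1/T = 100 Hz.
100 Hz mod fs = 4 Hz.
4 Hz ≤ fs/2 = 24 Hz, appears at 4 Hz.

4 Hz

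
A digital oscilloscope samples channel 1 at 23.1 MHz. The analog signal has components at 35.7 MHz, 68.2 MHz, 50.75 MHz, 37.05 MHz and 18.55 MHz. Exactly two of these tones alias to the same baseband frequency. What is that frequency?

fs/2 = 11.55 MHz.
35.7 MHz mod fs = 12.6 MHz.
12.6 MHz > fs/2 = 11.55 MHz, folds to fs − 12.6 MHz = 10.5 MHz.
68.2 MHz mod fs = 22 MHz.
22 MHz > fs/2 = 11.55 MHz, folds to fs − 22 MHz = 1.1 MHz.
50.75 MHz mod fs = 4.55 MHz.
4.55 MHz ≤ fs/2 = 11.55 MHz, appears at 4.55 MHz.
37.05 MHz mod fs = 13.95 MHz.
13.95 MHz > fs/2 = 11.55 MHz, folds to fs − 13.95 MHz = 9.15 MHz.
18.55 MHz > fs/2 = 11.55 MHz, folds to fs − 18.55 MHz = 4.55 MHz.
18.55 MHz and 50.75 MHz both map to 4.55 MHz.

4.55 MHz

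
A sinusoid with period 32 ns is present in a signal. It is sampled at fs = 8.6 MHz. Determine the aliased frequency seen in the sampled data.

3.15 MHz

T = 32 ns → f = 1/T = 31.25 MHz.
31.25 MHz mod fs = 5.45 MHz.
5.45 MHz > fs/2 = 4.3 MHz, folds to fs − 5.45 MHz = 3.15 MHz.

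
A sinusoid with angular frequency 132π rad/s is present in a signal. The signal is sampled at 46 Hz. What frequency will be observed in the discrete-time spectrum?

20 Hz

ω = 132π rad/s → f = ω/(2π) = 66 Hz.
66 Hz mod fs = 20 Hz.
20 Hz ≤ fs/2 = 23 Hz, appears at 20 Hz.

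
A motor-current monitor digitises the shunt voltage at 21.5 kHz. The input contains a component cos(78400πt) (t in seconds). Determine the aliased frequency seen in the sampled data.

ω = 78400π rad/s → f = ω/(2π) = 39200 Hz = 39.2 kHz.
39.2 kHz mod fs = 17.7 kHz.
17.7 kHz > fs/2 = 10.75 kHz, folds to fs − 17.7 kHz = 3.8 kHz.

3.8 kHz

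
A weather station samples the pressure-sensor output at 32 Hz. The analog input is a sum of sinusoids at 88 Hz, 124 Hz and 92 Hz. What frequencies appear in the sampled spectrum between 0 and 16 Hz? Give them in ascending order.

4 Hz, 8 Hz

fs/2 = 16 Hz.
88 Hz mod fs = 24 Hz.
24 Hz > fs/2 = 16 Hz, folds to fs − 24 Hz = 8 Hz.
124 Hz mod fs = 28 Hz.
28 Hz > fs/2 = 16 Hz, folds to fs − 28 Hz = 4 Hz.
92 Hz mod fs = 28 Hz.
28 Hz > fs/2 = 16 Hz, folds to fs − 28 Hz = 4 Hz.
Distinct values: {4 Hz, 8 Hz}.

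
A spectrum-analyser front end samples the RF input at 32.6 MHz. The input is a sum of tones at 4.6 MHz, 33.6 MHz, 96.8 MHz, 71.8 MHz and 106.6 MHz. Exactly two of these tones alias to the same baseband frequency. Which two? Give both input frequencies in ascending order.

fs/2 = 16.3 MHz.
4.6 MHz ≤ fs/2 = 16.3 MHz, passes unchanged.
33.6 MHz mod fs = 1 MHz.
1 MHz ≤ fs/2 = 16.3 MHz, appears at 1 MHz.
96.8 MHz mod fs = 31.6 MHz.
31.6 MHz > fs/2 = 16.3 MHz, folds to fs − 31.6 MHz = 1 MHz.
71.8 MHz mod fs = 6.6 MHz.
6.6 MHz ≤ fs/2 = 16.3 MHz, appears at 6.6 MHz.
106.6 MHz mod fs = 8.8 MHz.
8.8 MHz ≤ fs/2 = 16.3 MHz, appears at 8.8 MHz.
33.6 MHz and 96.8 MHz both map to 1 MHz.

33.6 MHz, 96.8 MHz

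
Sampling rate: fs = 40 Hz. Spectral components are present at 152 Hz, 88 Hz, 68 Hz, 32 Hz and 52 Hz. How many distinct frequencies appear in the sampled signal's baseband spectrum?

fs/2 = 20 Hz.
152 Hz mod fs = 32 Hz.
32 Hz > fs/2 = 20 Hz, folds to fs − 32 Hz = 8 Hz.
88 Hz mod fs = 8 Hz.
8 Hz ≤ fs/2 = 20 Hz, appears at 8 Hz.
68 Hz mod fs = 28 Hz.
28 Hz > fs/2 = 20 Hz, folds to fs − 28 Hz = 12 Hz.
32 Hz > fs/2 = 20 Hz, folds to fs − 32 Hz = 8 Hz.
52 Hz mod fs = 12 Hz.
12 Hz ≤ fs/2 = 20 Hz, appears at 12 Hz.
Distinct values: {8 Hz, 12 Hz} → 2.

2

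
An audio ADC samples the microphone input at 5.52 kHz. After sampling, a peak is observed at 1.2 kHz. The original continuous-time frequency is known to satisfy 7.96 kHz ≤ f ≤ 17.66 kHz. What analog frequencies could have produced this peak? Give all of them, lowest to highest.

Frequencies that alias to 1.2 kHz are k·fs ± 1.2 kHz for integer k ≥ 0.
k=0: 1.2 kHz.
k=1: 4.32 kHz, 6.72 kHz.
k=2: 9.84 kHz, 12.24 kHz.
k=3: 15.36 kHz, 17.76 kHz.
k=4: 20.88 kHz, 23.28 kHz.
Within [7.96 kHz, 17.66 kHz]: 9.84 kHz, 12.24 kHz, 15.36 kHz.

9.84 kHz, 12.24 kHz, 15.36 kHz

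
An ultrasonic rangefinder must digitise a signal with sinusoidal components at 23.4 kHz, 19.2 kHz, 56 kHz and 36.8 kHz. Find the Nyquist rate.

112 kHz

Highest-frequency component: 56 kHz.
Nyquist rate = 2 × 56 kHz = 112 kHz.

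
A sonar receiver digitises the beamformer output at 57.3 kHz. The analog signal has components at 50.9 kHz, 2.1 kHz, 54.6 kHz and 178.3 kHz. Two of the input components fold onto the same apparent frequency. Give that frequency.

6.4 kHz

fs/2 = 28.65 kHz.
50.9 kHz > fs/2 = 28.65 kHz, folds to fs − 50.9 kHz = 6.4 kHz.
2.1 kHz ≤ fs/2 = 28.65 kHz, passes unchanged.
54.6 kHz > fs/2 = 28.65 kHz, folds to fs − 54.6 kHz = 2.7 kHz.
178.3 kHz mod fs = 6.4 kHz.
6.4 kHz ≤ fs/2 = 28.65 kHz, appears at 6.4 kHz.
50.9 kHz and 178.3 kHz both map to 6.4 kHz.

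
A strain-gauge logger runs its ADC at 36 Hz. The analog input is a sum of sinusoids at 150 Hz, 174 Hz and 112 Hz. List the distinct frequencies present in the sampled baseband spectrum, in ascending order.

4 Hz, 6 Hz

fs/2 = 18 Hz.
150 Hz mod fs = 6 Hz.
6 Hz ≤ fs/2 = 18 Hz, appears at 6 Hz.
174 Hz mod fs = 30 Hz.
30 Hz > fs/2 = 18 Hz, folds to fs − 30 Hz = 6 Hz.
112 Hz mod fs = 4 Hz.
4 Hz ≤ fs/2 = 18 Hz, appears at 4 Hz.
Distinct values: {4 Hz, 6 Hz}.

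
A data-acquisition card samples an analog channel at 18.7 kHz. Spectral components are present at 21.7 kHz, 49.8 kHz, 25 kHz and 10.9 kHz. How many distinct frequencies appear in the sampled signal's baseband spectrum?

3

fs/2 = 9.35 kHz.
21.7 kHz mod fs = 3 kHz.
3 kHz ≤ fs/2 = 9.35 kHz, appears at 3 kHz.
49.8 kHz mod fs = 12.4 kHz.
12.4 kHz > fs/2 = 9.35 kHz, folds to fs − 12.4 kHz = 6.3 kHz.
25 kHz mod fs = 6.3 kHz.
6.3 kHz ≤ fs/2 = 9.35 kHz, appears at 6.3 kHz.
10.9 kHz > fs/2 = 9.35 kHz, folds to fs − 10.9 kHz = 7.8 kHz.
Distinct values: {3 kHz, 6.3 kHz, 7.8 kHz} → 3.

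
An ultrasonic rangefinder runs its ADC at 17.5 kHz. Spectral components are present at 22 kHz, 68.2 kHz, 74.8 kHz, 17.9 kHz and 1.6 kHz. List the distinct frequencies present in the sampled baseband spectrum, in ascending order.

0.4 kHz, 1.6 kHz, 1.8 kHz, 4.5 kHz, 4.8 kHz

fs/2 = 8.75 kHz.
22 kHz mod fs = 4.5 kHz.
4.5 kHz ≤ fs/2 = 8.75 kHz, appears at 4.5 kHz.
68.2 kHz mod fs = 15.7 kHz.
15.7 kHz > fs/2 = 8.75 kHz, folds to fs − 15.7 kHz = 1.8 kHz.
74.8 kHz mod fs = 4.8 kHz.
4.8 kHz ≤ fs/2 = 8.75 kHz, appears at 4.8 kHz.
17.9 kHz mod fs = 0.4 kHz.
0.4 kHz ≤ fs/2 = 8.75 kHz, appears at 0.4 kHz.
1.6 kHz ≤ fs/2 = 8.75 kHz, passes unchanged.
Distinct values: {0.4 kHz, 1.6 kHz, 1.8 kHz, 4.5 kHz, 4.8 kHz}.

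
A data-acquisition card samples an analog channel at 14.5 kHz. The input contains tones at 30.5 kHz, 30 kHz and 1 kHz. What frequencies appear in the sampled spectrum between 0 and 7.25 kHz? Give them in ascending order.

1 kHz, 1.5 kHz

fs/2 = 7.25 kHz.
30.5 kHz mod fs = 1.5 kHz.
1.5 kHz ≤ fs/2 = 7.25 kHz, appears at 1.5 kHz.
30 kHz mod fs = 1 kHz.
1 kHz ≤ fs/2 = 7.25 kHz, appears at 1 kHz.
1 kHz ≤ fs/2 = 7.25 kHz, passes unchanged.
Distinct values: {1 kHz, 1.5 kHz}.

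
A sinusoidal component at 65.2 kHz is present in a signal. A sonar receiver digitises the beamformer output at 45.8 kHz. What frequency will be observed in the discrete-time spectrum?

19.4 kHz

65.2 kHz mod fs = 19.4 kHz.
19.4 kHz ≤ fs/2 = 22.9 kHz, appears at 19.4 kHz.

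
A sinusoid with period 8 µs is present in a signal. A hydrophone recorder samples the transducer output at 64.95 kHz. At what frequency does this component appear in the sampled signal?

T = 8 µs → f = 1/T = 125 kHz.
125 kHz mod fs = 60.05 kHz.
60.05 kHz > fs/2 = 32.475 kHz, folds to fs − 60.05 kHz = 4.9 kHz.

4.9 kHz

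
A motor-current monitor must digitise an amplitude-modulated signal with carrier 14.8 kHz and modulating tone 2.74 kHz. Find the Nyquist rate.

AM sidebands sit at fc ± fm = 12.06 kHz and 17.54 kHz.
Highest-frequency component: 17.54 kHz.
Nyquist rate = 2 × 17.54 kHz = 35.08 kHz.

35.08 kHz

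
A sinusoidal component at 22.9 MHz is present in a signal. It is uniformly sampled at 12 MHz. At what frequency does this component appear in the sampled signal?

1.1 MHz

22.9 MHz mod fs = 10.9 MHz.
10.9 MHz > fs/2 = 6 MHz, folds to fs − 10.9 MHz = 1.1 MHz.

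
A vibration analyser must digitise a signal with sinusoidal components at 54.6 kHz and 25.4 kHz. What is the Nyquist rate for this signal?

109.2 kHz

Highest-frequency component: 54.6 kHz.
Nyquist rate = 2 × 54.6 kHz = 109.2 kHz.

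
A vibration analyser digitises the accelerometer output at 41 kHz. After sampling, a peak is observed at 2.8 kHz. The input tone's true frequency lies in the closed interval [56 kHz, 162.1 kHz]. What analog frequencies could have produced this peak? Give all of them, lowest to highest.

79.2 kHz, 84.8 kHz, 120.2 kHz, 125.8 kHz, 161.2 kHz

Frequencies that alias to 2.8 kHz are k·fs ± 2.8 kHz for integer k ≥ 0.
k=0: 2.8 kHz.
k=1: 38.2 kHz, 43.8 kHz.
k=2: 79.2 kHz, 84.8 kHz.
k=3: 120.2 kHz, 125.8 kHz.
k=4: 161.2 kHz, 166.8 kHz.
k=5: 202.2 kHz, 207.8 kHz.
Within [56 kHz, 162.1 kHz]: 79.2 kHz, 84.8 kHz, 120.2 kHz, 125.8 kHz, 161.2 kHz.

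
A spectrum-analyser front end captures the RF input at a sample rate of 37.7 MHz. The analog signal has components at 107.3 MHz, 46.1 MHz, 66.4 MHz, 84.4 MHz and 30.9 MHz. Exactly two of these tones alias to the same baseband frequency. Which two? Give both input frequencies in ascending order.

66.4 MHz, 84.4 MHz

fs/2 = 18.85 MHz.
107.3 MHz mod fs = 31.9 MHz.
31.9 MHz > fs/2 = 18.85 MHz, folds to fs − 31.9 MHz = 5.8 MHz.
46.1 MHz mod fs = 8.4 MHz.
8.4 MHz ≤ fs/2 = 18.85 MHz, appears at 8.4 MHz.
66.4 MHz mod fs = 28.7 MHz.
28.7 MHz > fs/2 = 18.85 MHz, folds to fs − 28.7 MHz = 9 MHz.
84.4 MHz mod fs = 9 MHz.
9 MHz ≤ fs/2 = 18.85 MHz, appears at 9 MHz.
30.9 MHz > fs/2 = 18.85 MHz, folds to fs − 30.9 MHz = 6.8 MHz.
66.4 MHz and 84.4 MHz both map to 9 MHz.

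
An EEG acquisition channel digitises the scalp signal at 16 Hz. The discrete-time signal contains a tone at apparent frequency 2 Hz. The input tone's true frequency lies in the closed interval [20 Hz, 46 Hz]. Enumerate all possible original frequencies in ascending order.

30 Hz, 34 Hz, 46 Hz

Frequencies that alias to 2 Hz are k·fs ± 2 Hz for integer k ≥ 0.
k=0: 2 Hz.
k=1: 14 Hz, 18 Hz.
k=2: 30 Hz, 34 Hz.
k=3: 46 Hz, 50 Hz.
k=4: 62 Hz, 66 Hz.
Within [20 Hz, 46 Hz]: 30 Hz, 34 Hz, 46 Hz.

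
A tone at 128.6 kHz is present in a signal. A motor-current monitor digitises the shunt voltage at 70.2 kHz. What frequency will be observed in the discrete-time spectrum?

128.6 kHz mod fs = 58.4 kHz.
58.4 kHz > fs/2 = 35.1 kHz, folds to fs − 58.4 kHz = 11.8 kHz.

11.8 kHz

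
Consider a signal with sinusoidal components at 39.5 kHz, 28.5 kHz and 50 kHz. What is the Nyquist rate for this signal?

Highest-frequency component: 50 kHz.
Nyquist rate = 2 × 50 kHz = 100 kHz.

100 kHz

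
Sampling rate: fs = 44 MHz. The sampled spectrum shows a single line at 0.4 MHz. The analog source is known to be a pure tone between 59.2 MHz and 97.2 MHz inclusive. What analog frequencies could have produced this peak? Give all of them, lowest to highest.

87.6 MHz, 88.4 MHz

Frequencies that alias to 0.4 MHz are k·fs ± 0.4 MHz for integer k ≥ 0.
k=0: 0.4 MHz.
k=1: 43.6 MHz, 44.4 MHz.
k=2: 87.6 MHz, 88.4 MHz.
k=3: 131.6 MHz, 132.4 MHz.
Within [59.2 MHz, 97.2 MHz]: 87.6 MHz, 88.4 MHz.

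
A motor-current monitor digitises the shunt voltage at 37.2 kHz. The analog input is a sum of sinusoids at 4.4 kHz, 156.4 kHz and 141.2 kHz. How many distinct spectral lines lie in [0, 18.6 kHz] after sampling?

fs/2 = 18.6 kHz.
4.4 kHz ≤ fs/2 = 18.6 kHz, passes unchanged.
156.4 kHz mod fs = 7.6 kHz.
7.6 kHz ≤ fs/2 = 18.6 kHz, appears at 7.6 kHz.
141.2 kHz mod fs = 29.6 kHz.
29.6 kHz > fs/2 = 18.6 kHz, folds to fs − 29.6 kHz = 7.6 kHz.
Distinct values: {4.4 kHz, 7.6 kHz} → 2.

2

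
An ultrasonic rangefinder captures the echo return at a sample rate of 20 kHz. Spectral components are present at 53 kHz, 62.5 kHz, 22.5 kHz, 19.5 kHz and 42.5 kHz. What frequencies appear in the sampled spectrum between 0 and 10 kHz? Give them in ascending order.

0.5 kHz, 2.5 kHz, 7 kHz

fs/2 = 10 kHz.
53 kHz mod fs = 13 kHz.
13 kHz > fs/2 = 10 kHz, folds to fs − 13 kHz = 7 kHz.
62.5 kHz mod fs = 2.5 kHz.
2.5 kHz ≤ fs/2 = 10 kHz, appears at 2.5 kHz.
22.5 kHz mod fs = 2.5 kHz.
2.5 kHz ≤ fs/2 = 10 kHz, appears at 2.5 kHz.
19.5 kHz > fs/2 = 10 kHz, folds to fs − 19.5 kHz = 0.5 kHz.
42.5 kHz mod fs = 2.5 kHz.
2.5 kHz ≤ fs/2 = 10 kHz, appears at 2.5 kHz.
Distinct values: {0.5 kHz, 2.5 kHz, 7 kHz}.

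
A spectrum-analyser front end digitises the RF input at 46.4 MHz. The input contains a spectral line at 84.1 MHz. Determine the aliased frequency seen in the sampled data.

8.7 MHz

84.1 MHz mod fs = 37.7 MHz.
37.7 MHz > fs/2 = 23.2 MHz, folds to fs − 37.7 MHz = 8.7 MHz.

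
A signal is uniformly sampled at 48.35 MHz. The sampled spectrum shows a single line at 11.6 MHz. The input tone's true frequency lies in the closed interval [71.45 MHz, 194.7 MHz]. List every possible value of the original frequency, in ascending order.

Frequencies that alias to 11.6 MHz are k·fs ± 11.6 MHz for integer k ≥ 0.
k=0: 11.6 MHz.
k=1: 36.75 MHz, 59.95 MHz.
k=2: 85.1 MHz, 108.3 MHz.
k=3: 133.45 MHz, 156.65 MHz.
k=4: 181.8 MHz, 205 MHz.
k=5: 230.15 MHz, 253.35 MHz.
Within [71.45 MHz, 194.7 MHz]: 85.1 MHz, 108.3 MHz, 133.45 MHz, 156.65 MHz, 181.8 MHz.

85.1 MHz, 108.3 MHz, 133.45 MHz, 156.65 MHz, 181.8 MHz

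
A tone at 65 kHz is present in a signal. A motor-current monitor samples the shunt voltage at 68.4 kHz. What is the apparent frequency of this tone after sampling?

3.4 kHz

65 kHz > fs/2 = 34.2 kHz, folds to fs − 65 kHz = 3.4 kHz.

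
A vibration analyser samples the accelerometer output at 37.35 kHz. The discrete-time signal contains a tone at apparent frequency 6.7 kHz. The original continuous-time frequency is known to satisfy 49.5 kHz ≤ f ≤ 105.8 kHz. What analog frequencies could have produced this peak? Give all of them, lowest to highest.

Frequencies that alias to 6.7 kHz are k·fs ± 6.7 kHz for integer k ≥ 0.
k=0: 6.7 kHz.
k=1: 30.65 kHz, 44.05 kHz.
k=2: 68 kHz, 81.4 kHz.
k=3: 105.35 kHz, 118.75 kHz.
k=4: 142.7 kHz, 156.1 kHz.
Within [49.5 kHz, 105.8 kHz]: 68 kHz, 81.4 kHz, 105.35 kHz.

68 kHz, 81.4 kHz, 105.35 kHz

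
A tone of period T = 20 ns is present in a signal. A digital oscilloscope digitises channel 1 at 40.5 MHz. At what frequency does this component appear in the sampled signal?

T = 20 ns → f = 1/T = 50 MHz.
50 MHz mod fs = 9.5 MHz.
9.5 MHz ≤ fs/2 = 20.25 MHz, appears at 9.5 MHz.

9.5 MHz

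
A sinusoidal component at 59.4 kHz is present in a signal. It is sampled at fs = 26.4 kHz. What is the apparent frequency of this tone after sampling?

59.4 kHz mod fs = 6.6 kHz.
6.6 kHz ≤ fs/2 = 13.2 kHz, appears at 6.6 kHz.

6.6 kHz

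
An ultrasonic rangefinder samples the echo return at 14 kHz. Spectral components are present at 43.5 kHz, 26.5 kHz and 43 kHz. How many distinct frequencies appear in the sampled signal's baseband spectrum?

2

fs/2 = 7 kHz.
43.5 kHz mod fs = 1.5 kHz.
1.5 kHz ≤ fs/2 = 7 kHz, appears at 1.5 kHz.
26.5 kHz mod fs = 12.5 kHz.
12.5 kHz > fs/2 = 7 kHz, folds to fs − 12.5 kHz = 1.5 kHz.
43 kHz mod fs = 1 kHz.
1 kHz ≤ fs/2 = 7 kHz, appears at 1 kHz.
Distinct values: {1 kHz, 1.5 kHz} → 2.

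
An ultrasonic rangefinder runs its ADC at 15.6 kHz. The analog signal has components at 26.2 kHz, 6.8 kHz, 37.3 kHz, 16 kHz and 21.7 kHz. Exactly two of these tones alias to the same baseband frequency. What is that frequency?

6.1 kHz

fs/2 = 7.8 kHz.
26.2 kHz mod fs = 10.6 kHz.
10.6 kHz > fs/2 = 7.8 kHz, folds to fs − 10.6 kHz = 5 kHz.
6.8 kHz ≤ fs/2 = 7.8 kHz, passes unchanged.
37.3 kHz mod fs = 6.1 kHz.
6.1 kHz ≤ fs/2 = 7.8 kHz, appears at 6.1 kHz.
16 kHz mod fs = 0.4 kHz.
0.4 kHz ≤ fs/2 = 7.8 kHz, appears at 0.4 kHz.
21.7 kHz mod fs = 6.1 kHz.
6.1 kHz ≤ fs/2 = 7.8 kHz, appears at 6.1 kHz.
21.7 kHz and 37.3 kHz both map to 6.1 kHz.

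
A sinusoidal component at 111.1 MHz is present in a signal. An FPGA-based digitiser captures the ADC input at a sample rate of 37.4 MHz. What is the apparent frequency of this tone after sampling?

111.1 MHz mod fs = 36.3 MHz.
36.3 MHz > fs/2 = 18.7 MHz, folds to fs − 36.3 MHz = 1.1 MHz.

1.1 MHz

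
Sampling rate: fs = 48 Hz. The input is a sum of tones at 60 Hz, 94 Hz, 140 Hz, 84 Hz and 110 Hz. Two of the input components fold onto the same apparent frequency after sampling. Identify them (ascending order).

fs/2 = 24 Hz.
60 Hz mod fs = 12 Hz.
12 Hz ≤ fs/2 = 24 Hz, appears at 12 Hz.
94 Hz mod fs = 46 Hz.
46 Hz > fs/2 = 24 Hz, folds to fs − 46 Hz = 2 Hz.
140 Hz mod fs = 44 Hz.
44 Hz > fs/2 = 24 Hz, folds to fs − 44 Hz = 4 Hz.
84 Hz mod fs = 36 Hz.
36 Hz > fs/2 = 24 Hz, folds to fs − 36 Hz = 12 Hz.
110 Hz mod fs = 14 Hz.
14 Hz ≤ fs/2 = 24 Hz, appears at 14 Hz.
60 Hz and 84 Hz both map to 12 Hz.

60 Hz, 84 Hz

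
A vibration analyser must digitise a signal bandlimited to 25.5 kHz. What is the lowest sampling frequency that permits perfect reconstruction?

51 kHz

Nyquist rate = 2 × 25.5 kHz = 51 kHz.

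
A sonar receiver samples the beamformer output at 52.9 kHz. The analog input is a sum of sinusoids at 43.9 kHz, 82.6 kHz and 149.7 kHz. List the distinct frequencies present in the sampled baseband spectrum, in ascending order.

9 kHz, 23.2 kHz

fs/2 = 26.45 kHz.
43.9 kHz > fs/2 = 26.45 kHz, folds to fs − 43.9 kHz = 9 kHz.
82.6 kHz mod fs = 29.7 kHz.
29.7 kHz > fs/2 = 26.45 kHz, folds to fs − 29.7 kHz = 23.2 kHz.
149.7 kHz mod fs = 43.9 kHz.
43.9 kHz > fs/2 = 26.45 kHz, folds to fs − 43.9 kHz = 9 kHz.
Distinct values: {9 kHz, 23.2 kHz}.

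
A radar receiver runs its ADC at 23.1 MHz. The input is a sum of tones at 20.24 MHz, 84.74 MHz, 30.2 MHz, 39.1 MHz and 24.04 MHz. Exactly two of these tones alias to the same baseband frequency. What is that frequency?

7.1 MHz

fs/2 = 11.55 MHz.
20.24 MHz > fs/2 = 11.55 MHz, folds to fs − 20.24 MHz = 2.86 MHz.
84.74 MHz mod fs = 15.44 MHz.
15.44 MHz > fs/2 = 11.55 MHz, folds to fs − 15.44 MHz = 7.66 MHz.
30.2 MHz mod fs = 7.1 MHz.
7.1 MHz ≤ fs/2 = 11.55 MHz, appears at 7.1 MHz.
39.1 MHz mod fs = 16 MHz.
16 MHz > fs/2 = 11.55 MHz, folds to fs − 16 MHz = 7.1 MHz.
24.04 MHz mod fs = 0.94 MHz.
0.94 MHz ≤ fs/2 = 11.55 MHz, appears at 0.94 MHz.
30.2 MHz and 39.1 MHz both map to 7.1 MHz.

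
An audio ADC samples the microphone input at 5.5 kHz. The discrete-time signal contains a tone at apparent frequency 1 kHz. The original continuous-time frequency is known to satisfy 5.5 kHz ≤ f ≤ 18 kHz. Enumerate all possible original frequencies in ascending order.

Frequencies that alias to 1 kHz are k·fs ± 1 kHz for integer k ≥ 0.
k=0: 1 kHz.
k=1: 4.5 kHz, 6.5 kHz.
k=2: 10 kHz, 12 kHz.
k=3: 15.5 kHz, 17.5 kHz.
k=4: 21 kHz, 23 kHz.
Within [5.5 kHz, 18 kHz]: 6.5 kHz, 10 kHz, 12 kHz, 15.5 kHz, 17.5 kHz.

6.5 kHz, 10 kHz, 12 kHz, 15.5 kHz, 17.5 kHz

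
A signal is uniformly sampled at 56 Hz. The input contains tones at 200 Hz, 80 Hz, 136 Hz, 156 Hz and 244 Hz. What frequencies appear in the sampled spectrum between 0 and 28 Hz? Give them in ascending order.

fs/2 = 28 Hz.
200 Hz mod fs = 32 Hz.
32 Hz > fs/2 = 28 Hz, folds to fs − 32 Hz = 24 Hz.
80 Hz mod fs = 24 Hz.
24 Hz ≤ fs/2 = 28 Hz, appears at 24 Hz.
136 Hz mod fs = 24 Hz.
24 Hz ≤ fs/2 = 28 Hz, appears at 24 Hz.
156 Hz mod fs = 44 Hz.
44 Hz > fs/2 = 28 Hz, folds to fs − 44 Hz = 12 Hz.
244 Hz mod fs = 20 Hz.
20 Hz ≤ fs/2 = 28 Hz, appears at 20 Hz.
Distinct values: {12 Hz, 20 Hz, 24 Hz}.

12 Hz, 20 Hz, 24 Hz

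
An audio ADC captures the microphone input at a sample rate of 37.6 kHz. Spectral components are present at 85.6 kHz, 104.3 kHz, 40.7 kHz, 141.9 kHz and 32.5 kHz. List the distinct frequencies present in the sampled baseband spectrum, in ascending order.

3.1 kHz, 5.1 kHz, 8.5 kHz, 10.4 kHz

fs/2 = 18.8 kHz.
85.6 kHz mod fs = 10.4 kHz.
10.4 kHz ≤ fs/2 = 18.8 kHz, appears at 10.4 kHz.
104.3 kHz mod fs = 29.1 kHz.
29.1 kHz > fs/2 = 18.8 kHz, folds to fs − 29.1 kHz = 8.5 kHz.
40.7 kHz mod fs = 3.1 kHz.
3.1 kHz ≤ fs/2 = 18.8 kHz, appears at 3.1 kHz.
141.9 kHz mod fs = 29.1 kHz.
29.1 kHz > fs/2 = 18.8 kHz, folds to fs − 29.1 kHz = 8.5 kHz.
32.5 kHz > fs/2 = 18.8 kHz, folds to fs − 32.5 kHz = 5.1 kHz.
Distinct values: {3.1 kHz, 5.1 kHz, 8.5 kHz, 10.4 kHz}.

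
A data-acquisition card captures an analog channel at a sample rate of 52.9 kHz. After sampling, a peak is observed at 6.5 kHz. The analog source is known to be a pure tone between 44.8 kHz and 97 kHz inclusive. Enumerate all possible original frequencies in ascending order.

46.4 kHz, 59.4 kHz

Frequencies that alias to 6.5 kHz are k·fs ± 6.5 kHz for integer k ≥ 0.
k=0: 6.5 kHz.
k=1: 46.4 kHz, 59.4 kHz.
k=2: 99.3 kHz, 112.3 kHz.
Within [44.8 kHz, 97 kHz]: 46.4 kHz, 59.4 kHz.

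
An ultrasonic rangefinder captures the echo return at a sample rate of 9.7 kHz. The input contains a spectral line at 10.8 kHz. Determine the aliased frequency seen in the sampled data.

1.1 kHz

10.8 kHz mod fs = 1.1 kHz.
1.1 kHz ≤ fs/2 = 4.85 kHz, appears at 1.1 kHz.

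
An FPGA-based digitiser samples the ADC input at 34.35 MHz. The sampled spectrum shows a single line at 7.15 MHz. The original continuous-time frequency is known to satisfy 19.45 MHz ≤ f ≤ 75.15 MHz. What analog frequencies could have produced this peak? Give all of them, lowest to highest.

27.2 MHz, 41.5 MHz, 61.55 MHz

Frequencies that alias to 7.15 MHz are k·fs ± 7.15 MHz for integer k ≥ 0.
k=0: 7.15 MHz.
k=1: 27.2 MHz, 41.5 MHz.
k=2: 61.55 MHz, 75.85 MHz.
k=3: 95.9 MHz, 110.2 MHz.
Within [19.45 MHz, 75.15 MHz]: 27.2 MHz, 41.5 MHz, 61.55 MHz.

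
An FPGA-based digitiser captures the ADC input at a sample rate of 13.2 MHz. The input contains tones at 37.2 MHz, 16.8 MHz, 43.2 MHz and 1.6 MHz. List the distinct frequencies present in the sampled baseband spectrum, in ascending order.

fs/2 = 6.6 MHz.
37.2 MHz mod fs = 10.8 MHz.
10.8 MHz > fs/2 = 6.6 MHz, folds to fs − 10.8 MHz = 2.4 MHz.
16.8 MHz mod fs = 3.6 MHz.
3.6 MHz ≤ fs/2 = 6.6 MHz, appears at 3.6 MHz.
43.2 MHz mod fs = 3.6 MHz.
3.6 MHz ≤ fs/2 = 6.6 MHz, appears at 3.6 MHz.
1.6 MHz ≤ fs/2 = 6.6 MHz, passes unchanged.
Distinct values: {1.6 MHz, 2.4 MHz, 3.6 MHz}.

1.6 MHz, 2.4 MHz, 3.6 MHz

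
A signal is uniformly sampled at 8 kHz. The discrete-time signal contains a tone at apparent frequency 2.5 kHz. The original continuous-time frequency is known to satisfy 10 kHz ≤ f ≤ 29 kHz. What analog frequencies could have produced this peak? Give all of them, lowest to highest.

10.5 kHz, 13.5 kHz, 18.5 kHz, 21.5 kHz, 26.5 kHz

Frequencies that alias to 2.5 kHz are k·fs ± 2.5 kHz for integer k ≥ 0.
k=0: 2.5 kHz.
k=1: 5.5 kHz, 10.5 kHz.
k=2: 13.5 kHz, 18.5 kHz.
k=3: 21.5 kHz, 26.5 kHz.
k=4: 29.5 kHz, 34.5 kHz.
Within [10 kHz, 29 kHz]: 10.5 kHz, 13.5 kHz, 18.5 kHz, 21.5 kHz, 26.5 kHz.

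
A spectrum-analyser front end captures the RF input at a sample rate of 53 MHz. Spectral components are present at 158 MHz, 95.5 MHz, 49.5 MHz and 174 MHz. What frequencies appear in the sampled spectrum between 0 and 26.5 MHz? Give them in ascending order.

1 MHz, 3.5 MHz, 10.5 MHz, 15 MHz

fs/2 = 26.5 MHz.
158 MHz mod fs = 52 MHz.
52 MHz > fs/2 = 26.5 MHz, folds to fs − 52 MHz = 1 MHz.
95.5 MHz mod fs = 42.5 MHz.
42.5 MHz > fs/2 = 26.5 MHz, folds to fs − 42.5 MHz = 10.5 MHz.
49.5 MHz > fs/2 = 26.5 MHz, folds to fs − 49.5 MHz = 3.5 MHz.
174 MHz mod fs = 15 MHz.
15 MHz ≤ fs/2 = 26.5 MHz, appears at 15 MHz.
Distinct values: {1 MHz, 3.5 MHz, 10.5 MHz, 15 MHz}.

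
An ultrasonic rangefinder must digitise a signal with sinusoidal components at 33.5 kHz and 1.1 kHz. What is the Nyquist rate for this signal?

67 kHz

Highest-frequency component: 33.5 kHz.
Nyquist rate = 2 × 33.5 kHz = 67 kHz.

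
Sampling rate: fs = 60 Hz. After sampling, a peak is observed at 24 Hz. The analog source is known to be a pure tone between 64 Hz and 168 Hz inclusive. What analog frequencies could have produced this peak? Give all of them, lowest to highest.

Frequencies that alias to 24 Hz are k·fs ± 24 Hz for integer k ≥ 0.
k=0: 24 Hz.
k=1: 36 Hz, 84 Hz.
k=2: 96 Hz, 144 Hz.
k=3: 156 Hz, 204 Hz.
k=4: 216 Hz, 264 Hz.
Within [64 Hz, 168 Hz]: 84 Hz, 96 Hz, 144 Hz, 156 Hz.

84 Hz, 96 Hz, 144 Hz, 156 Hz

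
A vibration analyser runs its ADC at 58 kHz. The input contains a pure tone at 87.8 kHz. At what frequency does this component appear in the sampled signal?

87.8 kHz mod fs = 29.8 kHz.
29.8 kHz > fs/2 = 29 kHz, folds to fs − 29.8 kHz = 28.2 kHz.

28.2 kHz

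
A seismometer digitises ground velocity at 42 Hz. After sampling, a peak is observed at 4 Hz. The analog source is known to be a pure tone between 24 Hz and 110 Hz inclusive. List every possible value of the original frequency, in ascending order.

Frequencies that alias to 4 Hz are k·fs ± 4 Hz for integer k ≥ 0.
k=0: 4 Hz.
k=1: 38 Hz, 46 Hz.
k=2: 80 Hz, 88 Hz.
k=3: 122 Hz, 130 Hz.
Within [24 Hz, 110 Hz]: 38 Hz, 46 Hz, 80 Hz, 88 Hz.

38 Hz, 46 Hz, 80 Hz, 88 Hz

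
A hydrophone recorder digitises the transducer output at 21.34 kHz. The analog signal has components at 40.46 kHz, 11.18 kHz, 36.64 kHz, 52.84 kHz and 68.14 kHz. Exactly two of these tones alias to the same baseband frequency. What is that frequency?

fs/2 = 10.67 kHz.
40.46 kHz mod fs = 19.12 kHz.
19.12 kHz > fs/2 = 10.67 kHz, folds to fs − 19.12 kHz = 2.22 kHz.
11.18 kHz > fs/2 = 10.67 kHz, folds to fs − 11.18 kHz = 10.16 kHz.
36.64 kHz mod fs = 15.3 kHz.
15.3 kHz > fs/2 = 10.67 kHz, folds to fs − 15.3 kHz = 6.04 kHz.
52.84 kHz mod fs = 10.16 kHz.
10.16 kHz ≤ fs/2 = 10.67 kHz, appears at 10.16 kHz.
68.14 kHz mod fs = 4.12 kHz.
4.12 kHz ≤ fs/2 = 10.67 kHz, appears at 4.12 kHz.
11.18 kHz and 52.84 kHz both map to 10.16 kHz.

10.16 kHz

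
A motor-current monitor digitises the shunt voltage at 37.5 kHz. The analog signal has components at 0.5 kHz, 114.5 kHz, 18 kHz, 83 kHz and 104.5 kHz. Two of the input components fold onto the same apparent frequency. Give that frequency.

fs/2 = 18.75 kHz.
0.5 kHz ≤ fs/2 = 18.75 kHz, passes unchanged.
114.5 kHz mod fs = 2 kHz.
2 kHz ≤ fs/2 = 18.75 kHz, appears at 2 kHz.
18 kHz ≤ fs/2 = 18.75 kHz, passes unchanged.
83 kHz mod fs = 8 kHz.
8 kHz ≤ fs/2 = 18.75 kHz, appears at 8 kHz.
104.5 kHz mod fs = 29.5 kHz.
29.5 kHz > fs/2 = 18.75 kHz, folds to fs − 29.5 kHz = 8 kHz.
83 kHz and 104.5 kHz both map to 8 kHz.

8 kHz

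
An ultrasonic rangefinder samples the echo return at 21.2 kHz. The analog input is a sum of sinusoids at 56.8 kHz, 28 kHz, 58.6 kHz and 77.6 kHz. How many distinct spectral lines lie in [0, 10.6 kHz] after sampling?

3

fs/2 = 10.6 kHz.
56.8 kHz mod fs = 14.4 kHz.
14.4 kHz > fs/2 = 10.6 kHz, folds to fs − 14.4 kHz = 6.8 kHz.
28 kHz mod fs = 6.8 kHz.
6.8 kHz ≤ fs/2 = 10.6 kHz, appears at 6.8 kHz.
58.6 kHz mod fs = 16.2 kHz.
16.2 kHz > fs/2 = 10.6 kHz, folds to fs − 16.2 kHz = 5 kHz.
77.6 kHz mod fs = 14 kHz.
14 kHz > fs/2 = 10.6 kHz, folds to fs − 14 kHz = 7.2 kHz.
Distinct values: {5 kHz, 6.8 kHz, 7.2 kHz} → 3.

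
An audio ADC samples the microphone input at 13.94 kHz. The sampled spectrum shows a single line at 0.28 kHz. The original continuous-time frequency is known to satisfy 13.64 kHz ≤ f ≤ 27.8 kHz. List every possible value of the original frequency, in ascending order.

Frequencies that alias to 0.28 kHz are k·fs ± 0.28 kHz for integer k ≥ 0.
k=0: 0.28 kHz.
k=1: 13.66 kHz, 14.22 kHz.
k=2: 27.6 kHz, 28.16 kHz.
k=3: 41.54 kHz, 42.1 kHz.
Within [13.64 kHz, 27.8 kHz]: 13.66 kHz, 14.22 kHz, 27.6 kHz.

13.66 kHz, 14.22 kHz, 27.6 kHz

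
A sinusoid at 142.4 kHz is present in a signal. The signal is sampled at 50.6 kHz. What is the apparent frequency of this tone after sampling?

142.4 kHz mod fs = 41.2 kHz.
41.2 kHz > fs/2 = 25.3 kHz, folds to fs − 41.2 kHz = 9.4 kHz.

9.4 kHz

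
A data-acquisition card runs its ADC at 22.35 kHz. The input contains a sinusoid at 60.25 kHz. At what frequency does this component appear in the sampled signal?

6.8 kHz

60.25 kHz mod fs = 15.55 kHz.
15.55 kHz > fs/2 = 11.175 kHz, folds to fs − 15.55 kHz = 6.8 kHz.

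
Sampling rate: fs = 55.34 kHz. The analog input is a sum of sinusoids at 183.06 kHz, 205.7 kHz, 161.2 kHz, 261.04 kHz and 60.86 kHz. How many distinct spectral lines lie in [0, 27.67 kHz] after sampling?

4

fs/2 = 27.67 kHz.
183.06 kHz mod fs = 17.04 kHz.
17.04 kHz ≤ fs/2 = 27.67 kHz, appears at 17.04 kHz.
205.7 kHz mod fs = 39.68 kHz.
39.68 kHz > fs/2 = 27.67 kHz, folds to fs − 39.68 kHz = 15.66 kHz.
161.2 kHz mod fs = 50.52 kHz.
50.52 kHz > fs/2 = 27.67 kHz, folds to fs − 50.52 kHz = 4.82 kHz.
261.04 kHz mod fs = 39.68 kHz.
39.68 kHz > fs/2 = 27.67 kHz, folds to fs − 39.68 kHz = 15.66 kHz.
60.86 kHz mod fs = 5.52 kHz.
5.52 kHz ≤ fs/2 = 27.67 kHz, appears at 5.52 kHz.
Distinct values: {4.82 kHz, 5.52 kHz, 15.66 kHz, 17.04 kHz} → 4.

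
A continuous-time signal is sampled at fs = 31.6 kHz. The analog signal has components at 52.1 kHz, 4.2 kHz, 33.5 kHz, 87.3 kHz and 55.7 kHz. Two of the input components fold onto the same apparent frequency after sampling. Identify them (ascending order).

fs/2 = 15.8 kHz.
52.1 kHz mod fs = 20.5 kHz.
20.5 kHz > fs/2 = 15.8 kHz, folds to fs − 20.5 kHz = 11.1 kHz.
4.2 kHz ≤ fs/2 = 15.8 kHz, passes unchanged.
33.5 kHz mod fs = 1.9 kHz.
1.9 kHz ≤ fs/2 = 15.8 kHz, appears at 1.9 kHz.
87.3 kHz mod fs = 24.1 kHz.
24.1 kHz > fs/2 = 15.8 kHz, folds to fs − 24.1 kHz = 7.5 kHz.
55.7 kHz mod fs = 24.1 kHz.
24.1 kHz > fs/2 = 15.8 kHz, folds to fs − 24.1 kHz = 7.5 kHz.
55.7 kHz and 87.3 kHz both map to 7.5 kHz.

55.7 kHz, 87.3 kHz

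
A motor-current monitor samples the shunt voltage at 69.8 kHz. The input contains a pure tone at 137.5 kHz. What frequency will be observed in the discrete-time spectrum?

2.1 kHz

137.5 kHz mod fs = 67.7 kHz.
67.7 kHz > fs/2 = 34.9 kHz, folds to fs − 67.7 kHz = 2.1 kHz.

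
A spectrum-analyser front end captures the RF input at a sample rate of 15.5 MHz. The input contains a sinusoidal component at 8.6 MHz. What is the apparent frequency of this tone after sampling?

8.6 MHz > fs/2 = 7.75 MHz, folds to fs − 8.6 MHz = 6.9 MHz.

6.9 MHz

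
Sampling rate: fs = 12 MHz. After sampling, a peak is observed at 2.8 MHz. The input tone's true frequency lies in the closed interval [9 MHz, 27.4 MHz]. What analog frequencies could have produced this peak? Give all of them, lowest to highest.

Frequencies that alias to 2.8 MHz are k·fs ± 2.8 MHz for integer k ≥ 0.
k=0: 2.8 MHz.
k=1: 9.2 MHz, 14.8 MHz.
k=2: 21.2 MHz, 26.8 MHz.
k=3: 33.2 MHz, 38.8 MHz.
Within [9 MHz, 27.4 MHz]: 9.2 MHz, 14.8 MHz, 21.2 MHz, 26.8 MHz.

9.2 MHz, 14.8 MHz, 21.2 MHz, 26.8 MHz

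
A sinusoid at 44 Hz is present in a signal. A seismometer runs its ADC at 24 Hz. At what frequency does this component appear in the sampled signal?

4 Hz

44 Hz mod fs = 20 Hz.
20 Hz > fs/2 = 12 Hz, folds to fs − 20 Hz = 4 Hz.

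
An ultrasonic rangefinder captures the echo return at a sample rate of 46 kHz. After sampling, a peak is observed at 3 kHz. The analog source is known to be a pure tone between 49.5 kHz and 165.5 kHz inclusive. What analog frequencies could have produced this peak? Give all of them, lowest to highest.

Frequencies that alias to 3 kHz are k·fs ± 3 kHz for integer k ≥ 0.
k=0: 3 kHz.
k=1: 43 kHz, 49 kHz.
k=2: 89 kHz, 95 kHz.
k=3: 135 kHz, 141 kHz.
k=4: 181 kHz, 187 kHz.
Within [49.5 kHz, 165.5 kHz]: 89 kHz, 95 kHz, 135 kHz, 141 kHz.

89 kHz, 95 kHz, 135 kHz, 141 kHz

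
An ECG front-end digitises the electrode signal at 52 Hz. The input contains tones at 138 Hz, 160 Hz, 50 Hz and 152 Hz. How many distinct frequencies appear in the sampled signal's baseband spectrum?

fs/2 = 26 Hz.
138 Hz mod fs = 34 Hz.
34 Hz > fs/2 = 26 Hz, folds to fs − 34 Hz = 18 Hz.
160 Hz mod fs = 4 Hz.
4 Hz ≤ fs/2 = 26 Hz, appears at 4 Hz.
50 Hz > fs/2 = 26 Hz, folds to fs − 50 Hz = 2 Hz.
152 Hz mod fs = 48 Hz.
48 Hz > fs/2 = 26 Hz, folds to fs − 48 Hz = 4 Hz.
Distinct values: {2 Hz, 4 Hz, 18 Hz} → 3.

3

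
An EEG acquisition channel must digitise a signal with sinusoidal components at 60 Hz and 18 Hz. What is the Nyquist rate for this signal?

Highest-frequency component: 60 Hz.
Nyquist rate = 2 × 60 Hz = 120 Hz.

120 Hz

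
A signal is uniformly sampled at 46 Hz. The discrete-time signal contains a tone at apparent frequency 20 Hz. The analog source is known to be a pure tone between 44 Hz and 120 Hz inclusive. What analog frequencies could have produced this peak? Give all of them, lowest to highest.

Frequencies that alias to 20 Hz are k·fs ± 20 Hz for integer k ≥ 0.
k=0: 20 Hz.
k=1: 26 Hz, 66 Hz.
k=2: 72 Hz, 112 Hz.
k=3: 118 Hz, 158 Hz.
k=4: 164 Hz, 204 Hz.
Within [44 Hz, 120 Hz]: 66 Hz, 72 Hz, 112 Hz, 118 Hz.

66 Hz, 72 Hz, 112 Hz, 118 Hz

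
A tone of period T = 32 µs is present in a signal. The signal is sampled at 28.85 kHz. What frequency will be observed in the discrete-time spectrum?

T = 32 µs → f = 1/T = 31.25 kHz.
31.25 kHz mod fs = 2.4 kHz.
2.4 kHz ≤ fs/2 = 14.425 kHz, appears at 2.4 kHz.

2.4 kHz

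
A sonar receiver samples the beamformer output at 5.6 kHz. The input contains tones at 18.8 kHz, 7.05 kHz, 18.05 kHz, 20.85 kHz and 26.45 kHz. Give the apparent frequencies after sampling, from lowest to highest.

1.25 kHz, 1.45 kHz, 1.55 kHz, 2 kHz

fs/2 = 2.8 kHz.
18.8 kHz mod fs = 2 kHz.
2 kHz ≤ fs/2 = 2.8 kHz, appears at 2 kHz.
7.05 kHz mod fs = 1.45 kHz.
1.45 kHz ≤ fs/2 = 2.8 kHz, appears at 1.45 kHz.
18.05 kHz mod fs = 1.25 kHz.
1.25 kHz ≤ fs/2 = 2.8 kHz, appears at 1.25 kHz.
20.85 kHz mod fs = 4.05 kHz.
4.05 kHz > fs/2 = 2.8 kHz, folds to fs − 4.05 kHz = 1.55 kHz.
26.45 kHz mod fs = 4.05 kHz.
4.05 kHz > fs/2 = 2.8 kHz, folds to fs − 4.05 kHz = 1.55 kHz.
Distinct values: {1.25 kHz, 1.45 kHz, 1.55 kHz, 2 kHz}.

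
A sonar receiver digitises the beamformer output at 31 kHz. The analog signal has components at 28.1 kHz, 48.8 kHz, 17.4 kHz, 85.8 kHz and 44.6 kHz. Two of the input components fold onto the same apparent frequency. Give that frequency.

13.6 kHz

fs/2 = 15.5 kHz.
28.1 kHz > fs/2 = 15.5 kHz, folds to fs − 28.1 kHz = 2.9 kHz.
48.8 kHz mod fs = 17.8 kHz.
17.8 kHz > fs/2 = 15.5 kHz, folds to fs − 17.8 kHz = 13.2 kHz.
17.4 kHz > fs/2 = 15.5 kHz, folds to fs − 17.4 kHz = 13.6 kHz.
85.8 kHz mod fs = 23.8 kHz.
23.8 kHz > fs/2 = 15.5 kHz, folds to fs − 23.8 kHz = 7.2 kHz.
44.6 kHz mod fs = 13.6 kHz.
13.6 kHz ≤ fs/2 = 15.5 kHz, appears at 13.6 kHz.
17.4 kHz and 44.6 kHz both map to 13.6 kHz.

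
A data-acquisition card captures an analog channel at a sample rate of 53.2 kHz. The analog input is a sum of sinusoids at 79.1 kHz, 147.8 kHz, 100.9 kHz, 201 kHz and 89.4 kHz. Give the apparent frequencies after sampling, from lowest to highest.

5.5 kHz, 11.8 kHz, 17 kHz, 25.9 kHz

fs/2 = 26.6 kHz.
79.1 kHz mod fs = 25.9 kHz.
25.9 kHz ≤ fs/2 = 26.6 kHz, appears at 25.9 kHz.
147.8 kHz mod fs = 41.4 kHz.
41.4 kHz > fs/2 = 26.6 kHz, folds to fs − 41.4 kHz = 11.8 kHz.
100.9 kHz mod fs = 47.7 kHz.
47.7 kHz > fs/2 = 26.6 kHz, folds to fs − 47.7 kHz = 5.5 kHz.
201 kHz mod fs = 41.4 kHz.
41.4 kHz > fs/2 = 26.6 kHz, folds to fs − 41.4 kHz = 11.8 kHz.
89.4 kHz mod fs = 36.2 kHz.
36.2 kHz > fs/2 = 26.6 kHz, folds to fs − 36.2 kHz = 17 kHz.
Distinct values: {5.5 kHz, 11.8 kHz, 17 kHz, 25.9 kHz}.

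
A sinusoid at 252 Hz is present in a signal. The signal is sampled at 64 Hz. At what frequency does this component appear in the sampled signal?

252 Hz mod fs = 60 Hz.
60 Hz > fs/2 = 32 Hz, folds to fs − 60 Hz = 4 Hz.

4 Hz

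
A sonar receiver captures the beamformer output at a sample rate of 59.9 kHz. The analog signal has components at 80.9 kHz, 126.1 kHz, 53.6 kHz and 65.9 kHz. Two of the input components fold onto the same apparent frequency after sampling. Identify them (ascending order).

fs/2 = 29.95 kHz.
80.9 kHz mod fs = 21 kHz.
21 kHz ≤ fs/2 = 29.95 kHz, appears at 21 kHz.
126.1 kHz mod fs = 6.3 kHz.
6.3 kHz ≤ fs/2 = 29.95 kHz, appears at 6.3 kHz.
53.6 kHz > fs/2 = 29.95 kHz, folds to fs − 53.6 kHz = 6.3 kHz.
65.9 kHz mod fs = 6 kHz.
6 kHz ≤ fs/2 = 29.95 kHz, appears at 6 kHz.
53.6 kHz and 126.1 kHz both map to 6.3 kHz.

53.6 kHz, 126.1 kHz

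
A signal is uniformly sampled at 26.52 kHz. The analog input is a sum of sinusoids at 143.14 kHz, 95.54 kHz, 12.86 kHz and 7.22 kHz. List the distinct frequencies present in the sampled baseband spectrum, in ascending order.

7.22 kHz, 10.54 kHz, 12.86 kHz

fs/2 = 13.26 kHz.
143.14 kHz mod fs = 10.54 kHz.
10.54 kHz ≤ fs/2 = 13.26 kHz, appears at 10.54 kHz.
95.54 kHz mod fs = 15.98 kHz.
15.98 kHz > fs/2 = 13.26 kHz, folds to fs − 15.98 kHz = 10.54 kHz.
12.86 kHz ≤ fs/2 = 13.26 kHz, passes unchanged.
7.22 kHz ≤ fs/2 = 13.26 kHz, passes unchanged.
Distinct values: {7.22 kHz, 10.54 kHz, 12.86 kHz}.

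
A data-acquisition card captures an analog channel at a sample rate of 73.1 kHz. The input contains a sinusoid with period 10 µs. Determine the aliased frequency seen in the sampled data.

T = 10 µs → f = 1/T = 100 kHz.
100 kHz mod fs = 26.9 kHz.
26.9 kHz ≤ fs/2 = 36.55 kHz, appears at 26.9 kHz.

26.9 kHz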